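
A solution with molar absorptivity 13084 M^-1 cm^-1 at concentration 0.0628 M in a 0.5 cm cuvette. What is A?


A = epsilon * c * l
A = 13084 * 0.0628 * 0.5
A = 410.8376

410.8376


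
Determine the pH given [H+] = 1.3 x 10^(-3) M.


pH = -log10([H+])
pH = -log10(1.3 x 10^(-3))
pH = 2.8861

2.8861


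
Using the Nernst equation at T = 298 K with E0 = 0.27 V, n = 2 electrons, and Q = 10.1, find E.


E = E0 - (RT/nF) * ln(Q)
E = 0.27 - (8.314 * 298 / (2 * 96485)) * ln(10.1)
E = 0.2403 V

0.2403 V


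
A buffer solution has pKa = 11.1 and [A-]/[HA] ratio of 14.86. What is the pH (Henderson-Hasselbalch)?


pH = pKa + log10([A-]/[HA])
pH = 11.1 + log10(14.86)
pH = 12.272

12.272


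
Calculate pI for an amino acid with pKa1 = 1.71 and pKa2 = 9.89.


pI = (pKa1 + pKa2) / 2
pI = (1.71 + 9.89) / 2
pI = 5.8

5.8


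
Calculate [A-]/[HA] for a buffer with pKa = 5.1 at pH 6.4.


[A-]/[HA] = 10^(pH - pKa)
= 10^(6.4 - 5.1)
= 19.9526

19.9526


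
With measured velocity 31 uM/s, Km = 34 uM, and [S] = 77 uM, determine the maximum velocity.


Vmax = v * (Km + [S]) / [S]
Vmax = 31 * (34 + 77) / 77
Vmax = 44.6883 uM/s

44.6883 uM/s


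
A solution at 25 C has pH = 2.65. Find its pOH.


pOH = 14 - pH
pOH = 14 - 2.65
pOH = 11.35

11.35


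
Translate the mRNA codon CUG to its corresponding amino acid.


Standard genetic code lookup.
Codon CUG -> Leu

Leu


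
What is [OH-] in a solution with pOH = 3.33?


[OH-] = 10^(-pOH)
[OH-] = 10^(-3.33)
[OH-] = 4.677e-04 M

4.677e-04 M


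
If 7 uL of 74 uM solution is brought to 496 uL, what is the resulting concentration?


C2 = C1 * V1 / V2
C2 = 74 * 7 / 496
C2 = 1.0444 uM

1.0444 uM


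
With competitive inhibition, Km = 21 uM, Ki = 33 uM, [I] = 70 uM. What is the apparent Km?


Km_app = Km * (1 + [I]/Ki)
Km_app = 21 * (1 + 70/33)
Km_app = 65.5455 uM

65.5455 uM


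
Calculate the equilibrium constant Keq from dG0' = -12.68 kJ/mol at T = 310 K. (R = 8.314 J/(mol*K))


Keq = exp(-dG0 * 1000 / (R * T))
Keq = exp(-(-12.68) * 1000 / (8.314 * 310))
Keq = 136.9754

136.9754


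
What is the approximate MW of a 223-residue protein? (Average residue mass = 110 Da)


MW = n_residues * 110 Da
MW = 223 * 110
MW = 24530 Da

24530 Da


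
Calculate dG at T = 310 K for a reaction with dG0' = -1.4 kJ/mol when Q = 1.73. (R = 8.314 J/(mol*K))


dG = dG0' + RT * ln(Q) / 1000
dG = -1.4 + 8.314 * 310 * ln(1.73) / 1000
dG = 0.0127 kJ/mol

0.0127 kJ/mol


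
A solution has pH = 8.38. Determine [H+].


[H+] = 10^(-pH)
[H+] = 10^(-8.38)
[H+] = 4.169e-09 M

4.169e-09 M


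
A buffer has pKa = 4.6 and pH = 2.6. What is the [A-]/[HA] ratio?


[A-]/[HA] = 10^(pH - pKa)
= 10^(2.6 - 4.6)
= 0.01

0.01


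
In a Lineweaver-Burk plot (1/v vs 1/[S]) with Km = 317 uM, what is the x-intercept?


x-intercept = -1/Km
= -1/317
= -0.0032 1/uM

-0.0032 1/uM


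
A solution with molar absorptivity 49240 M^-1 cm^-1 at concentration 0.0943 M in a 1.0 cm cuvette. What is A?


A = epsilon * c * l
A = 49240 * 0.0943 * 1.0
A = 4643.332

4643.332


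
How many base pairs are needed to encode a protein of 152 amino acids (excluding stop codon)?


Each amino acid = 1 codon = 3 bp
bp = 152 * 3 = 456 bp

456 bp


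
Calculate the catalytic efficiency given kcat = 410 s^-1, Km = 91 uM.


Catalytic efficiency = kcat / Km
= 410 / 91
= 4.5055 uM^-1*s^-1

4.5055 uM^-1*s^-1


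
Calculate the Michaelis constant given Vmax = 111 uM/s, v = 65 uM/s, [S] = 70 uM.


Km = [S] * (Vmax - v) / v
Km = 70 * (111 - 65) / 65
Km = 49.5385 uM

49.5385 uM


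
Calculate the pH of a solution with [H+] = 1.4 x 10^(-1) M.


pH = -log10([H+])
pH = -log10(1.4 x 10^(-1))
pH = 0.8539

0.8539


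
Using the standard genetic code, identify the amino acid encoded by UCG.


Standard genetic code lookup.
Codon UCG -> Ser

Ser


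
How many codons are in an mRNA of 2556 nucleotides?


codons = nucleotides / 3
codons = 2556 / 3 = 852

852


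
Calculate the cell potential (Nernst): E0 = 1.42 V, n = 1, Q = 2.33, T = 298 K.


E = E0 - (RT/nF) * ln(Q)
E = 1.42 - (8.314 * 298 / (1 * 96485)) * ln(2.33)
E = 1.3983 V

1.3983 V


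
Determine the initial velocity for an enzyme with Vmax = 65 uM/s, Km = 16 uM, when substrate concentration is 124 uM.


v = Vmax * [S] / (Km + [S])
v = 65 * 124 / (16 + 124)
v = 57.5714 uM/s

57.5714 uM/s


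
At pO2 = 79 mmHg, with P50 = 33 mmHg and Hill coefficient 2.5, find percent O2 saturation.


Y = pO2^n / (P50^n + pO2^n)
Y = 79^2.5 / (33^2.5 + 79^2.5)
Y = 89.87%

89.87%


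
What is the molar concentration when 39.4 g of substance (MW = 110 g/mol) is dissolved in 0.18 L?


C = (mass / MW) / volume
C = (39.4 / 110) / 0.18
C = 1.9899 M

1.9899 M


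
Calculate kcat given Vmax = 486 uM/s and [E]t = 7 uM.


kcat = Vmax / [E]t
kcat = 486 / 7
kcat = 69.4286 s^-1

69.4286 s^-1


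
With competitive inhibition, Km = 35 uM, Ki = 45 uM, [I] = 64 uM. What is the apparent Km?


Km_app = Km * (1 + [I]/Ki)
Km_app = 35 * (1 + 64/45)
Km_app = 84.7778 uM

84.7778 uM


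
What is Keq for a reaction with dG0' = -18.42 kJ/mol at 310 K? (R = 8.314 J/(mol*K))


Keq = exp(-dG0 * 1000 / (R * T))
Keq = exp(-(-18.42) * 1000 / (8.314 * 310))
Keq = 1270.1667

1270.1667


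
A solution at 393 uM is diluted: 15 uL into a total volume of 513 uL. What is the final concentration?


C2 = C1 * V1 / V2
C2 = 393 * 15 / 513
C2 = 11.4912 uM

11.4912 uM


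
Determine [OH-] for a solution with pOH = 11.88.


[OH-] = 10^(-pOH)
[OH-] = 10^(-11.88)
[OH-] = 1.318e-12 M

1.318e-12 M


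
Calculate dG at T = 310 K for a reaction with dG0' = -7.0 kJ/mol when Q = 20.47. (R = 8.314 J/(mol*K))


dG = dG0' + RT * ln(Q) / 1000
dG = -7.0 + 8.314 * 310 * ln(20.47) / 1000
dG = 0.7809 kJ/mol

0.7809 kJ/mol


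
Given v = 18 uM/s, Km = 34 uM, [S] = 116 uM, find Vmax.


Vmax = v * (Km + [S]) / [S]
Vmax = 18 * (34 + 116) / 116
Vmax = 23.2759 uM/s

23.2759 uM/s


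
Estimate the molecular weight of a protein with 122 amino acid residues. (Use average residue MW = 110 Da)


MW = n_residues * 110 Da
MW = 122 * 110
MW = 13420 Da

13420 Da


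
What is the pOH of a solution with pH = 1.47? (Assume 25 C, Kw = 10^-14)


pOH = 14 - pH
pOH = 14 - 1.47
pOH = 12.53

12.53


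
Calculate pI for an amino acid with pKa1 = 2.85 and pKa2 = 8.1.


pI = (pKa1 + pKa2) / 2
pI = (2.85 + 8.1) / 2
pI = 5.475

5.475


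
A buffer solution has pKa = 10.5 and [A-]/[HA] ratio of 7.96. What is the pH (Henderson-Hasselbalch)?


pH = pKa + log10([A-]/[HA])
pH = 10.5 + log10(7.96)
pH = 11.4009

11.4009


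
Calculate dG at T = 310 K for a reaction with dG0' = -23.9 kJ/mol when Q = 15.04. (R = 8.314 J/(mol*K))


dG = dG0' + RT * ln(Q) / 1000
dG = -23.9 + 8.314 * 310 * ln(15.04) / 1000
dG = -16.9136 kJ/mol

-16.9136 kJ/mol


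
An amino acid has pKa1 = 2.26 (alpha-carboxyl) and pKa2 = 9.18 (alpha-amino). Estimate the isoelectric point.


pI = (pKa1 + pKa2) / 2
pI = (2.26 + 9.18) / 2
pI = 5.72

5.72


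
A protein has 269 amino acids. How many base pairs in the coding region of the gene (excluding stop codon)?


Each amino acid = 1 codon = 3 bp
bp = 269 * 3 = 807 bp

807 bp


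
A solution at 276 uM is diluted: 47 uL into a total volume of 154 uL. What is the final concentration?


C2 = C1 * V1 / V2
C2 = 276 * 47 / 154
C2 = 84.2338 uM

84.2338 uM


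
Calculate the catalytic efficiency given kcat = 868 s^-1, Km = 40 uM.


Catalytic efficiency = kcat / Km
= 868 / 40
= 21.7 uM^-1*s^-1

21.7 uM^-1*s^-1


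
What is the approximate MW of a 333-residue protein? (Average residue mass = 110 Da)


MW = n_residues * 110 Da
MW = 333 * 110
MW = 36630 Da

36630 Da


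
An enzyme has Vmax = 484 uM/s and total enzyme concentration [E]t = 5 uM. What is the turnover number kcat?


kcat = Vmax / [E]t
kcat = 484 / 5
kcat = 96.8 s^-1

96.8 s^-1


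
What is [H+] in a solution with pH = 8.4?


[H+] = 10^(-pH)
[H+] = 10^(-8.4)
[H+] = 3.981e-09 M

3.981e-09 M


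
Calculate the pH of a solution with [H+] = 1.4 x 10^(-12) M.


pH = -log10([H+])
pH = -log10(1.4 x 10^(-12))
pH = 11.8539

11.8539


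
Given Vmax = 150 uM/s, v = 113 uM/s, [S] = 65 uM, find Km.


Km = [S] * (Vmax - v) / v
Km = 65 * (150 - 113) / 113
Km = 21.2832 uM

21.2832 uM


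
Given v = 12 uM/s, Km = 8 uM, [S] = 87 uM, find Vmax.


Vmax = v * (Km + [S]) / [S]
Vmax = 12 * (8 + 87) / 87
Vmax = 13.1034 uM/s

13.1034 uM/s


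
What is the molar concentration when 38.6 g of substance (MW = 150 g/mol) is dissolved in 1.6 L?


C = (mass / MW) / volume
C = (38.6 / 150) / 1.6
C = 0.1608 M

0.1608 M


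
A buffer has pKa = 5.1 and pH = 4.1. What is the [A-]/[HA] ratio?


[A-]/[HA] = 10^(pH - pKa)
= 10^(4.1 - 5.1)
= 0.1

0.1


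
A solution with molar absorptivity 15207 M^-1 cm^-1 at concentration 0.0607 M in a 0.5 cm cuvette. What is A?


A = epsilon * c * l
A = 15207 * 0.0607 * 0.5
A = 461.5324

461.5324


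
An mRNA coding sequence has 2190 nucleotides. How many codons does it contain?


codons = nucleotides / 3
codons = 2190 / 3 = 730

730


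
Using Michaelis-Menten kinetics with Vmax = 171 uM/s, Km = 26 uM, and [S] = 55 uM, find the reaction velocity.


v = Vmax * [S] / (Km + [S])
v = 171 * 55 / (26 + 55)
v = 116.1111 uM/s

116.1111 uM/s


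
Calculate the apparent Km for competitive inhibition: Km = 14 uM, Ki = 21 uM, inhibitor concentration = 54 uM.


Km_app = Km * (1 + [I]/Ki)
Km_app = 14 * (1 + 54/21)
Km_app = 50.0 uM

50.0 uM


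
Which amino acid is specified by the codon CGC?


Standard genetic code lookup.
Codon CGC -> Arg

Arg


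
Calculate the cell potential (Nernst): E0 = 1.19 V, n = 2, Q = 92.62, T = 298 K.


E = E0 - (RT/nF) * ln(Q)
E = 1.19 - (8.314 * 298 / (2 * 96485)) * ln(92.62)
E = 1.1319 V

1.1319 V


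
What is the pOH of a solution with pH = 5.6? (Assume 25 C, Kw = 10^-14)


pOH = 14 - pH
pOH = 14 - 5.6
pOH = 8.4

8.4


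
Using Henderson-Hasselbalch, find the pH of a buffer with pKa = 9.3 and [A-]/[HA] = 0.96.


pH = pKa + log10([A-]/[HA])
pH = 9.3 + log10(0.96)
pH = 9.2823

9.2823


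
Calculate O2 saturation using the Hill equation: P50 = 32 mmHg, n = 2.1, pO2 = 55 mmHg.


Y = pO2^n / (P50^n + pO2^n)
Y = 55^2.1 / (32^2.1 + 55^2.1)
Y = 75.72%

75.72%


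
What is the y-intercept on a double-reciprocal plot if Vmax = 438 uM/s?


y-intercept = 1/Vmax
= 1/438
= 0.0023 s/uM

0.0023 s/uM


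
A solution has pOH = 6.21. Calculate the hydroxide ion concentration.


[OH-] = 10^(-pOH)
[OH-] = 10^(-6.21)
[OH-] = 6.166e-07 M

6.166e-07 M


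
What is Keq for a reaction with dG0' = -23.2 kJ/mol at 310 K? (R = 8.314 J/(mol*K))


Keq = exp(-dG0 * 1000 / (R * T))
Keq = exp(-(-23.2) * 1000 / (8.314 * 310))
Keq = 8115.4806

8115.4806


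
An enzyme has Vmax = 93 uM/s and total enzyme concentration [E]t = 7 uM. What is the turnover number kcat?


kcat = Vmax / [E]t
kcat = 93 / 7
kcat = 13.2857 s^-1

13.2857 s^-1


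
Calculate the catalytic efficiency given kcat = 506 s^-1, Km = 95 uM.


Catalytic efficiency = kcat / Km
= 506 / 95
= 5.3263 uM^-1*s^-1

5.3263 uM^-1*s^-1


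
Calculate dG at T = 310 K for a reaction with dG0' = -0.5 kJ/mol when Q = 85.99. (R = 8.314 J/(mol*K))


dG = dG0' + RT * ln(Q) / 1000
dG = -0.5 + 8.314 * 310 * ln(85.99) / 1000
dG = 10.9801 kJ/mol

10.9801 kJ/mol


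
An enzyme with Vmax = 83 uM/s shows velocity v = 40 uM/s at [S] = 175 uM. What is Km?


Km = [S] * (Vmax - v) / v
Km = 175 * (83 - 40) / 40
Km = 188.125 uM

188.125 uM


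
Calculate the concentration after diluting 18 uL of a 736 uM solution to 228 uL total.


C2 = C1 * V1 / V2
C2 = 736 * 18 / 228
C2 = 58.1053 uM

58.1053 uM


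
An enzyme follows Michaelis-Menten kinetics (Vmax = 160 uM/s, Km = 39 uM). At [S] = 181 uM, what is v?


v = Vmax * [S] / (Km + [S])
v = 160 * 181 / (39 + 181)
v = 131.6364 uM/s

131.6364 uM/s


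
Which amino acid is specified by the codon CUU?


Standard genetic code lookup.
Codon CUU -> Leu

Leu


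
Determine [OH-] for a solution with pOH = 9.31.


[OH-] = 10^(-pOH)
[OH-] = 10^(-9.31)
[OH-] = 4.898e-10 M

4.898e-10 M


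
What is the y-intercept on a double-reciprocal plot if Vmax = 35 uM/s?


y-intercept = 1/Vmax
= 1/35
= 0.0286 s/uM

0.0286 s/uM


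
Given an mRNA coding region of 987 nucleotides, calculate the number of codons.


codons = nucleotides / 3
codons = 987 / 3 = 329

329


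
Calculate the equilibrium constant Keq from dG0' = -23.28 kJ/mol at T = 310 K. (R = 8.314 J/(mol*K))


Keq = exp(-dG0 * 1000 / (R * T))
Keq = exp(-(-23.28) * 1000 / (8.314 * 310))
Keq = 8371.3334

8371.3334


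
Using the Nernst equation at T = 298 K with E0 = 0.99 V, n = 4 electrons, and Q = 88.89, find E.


E = E0 - (RT/nF) * ln(Q)
E = 0.99 - (8.314 * 298 / (4 * 96485)) * ln(88.89)
E = 0.9612 V

0.9612 V


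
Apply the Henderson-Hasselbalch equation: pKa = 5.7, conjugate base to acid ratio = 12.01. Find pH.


pH = pKa + log10([A-]/[HA])
pH = 5.7 + log10(12.01)
pH = 6.7795

6.7795


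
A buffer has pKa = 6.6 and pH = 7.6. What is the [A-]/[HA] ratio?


[A-]/[HA] = 10^(pH - pKa)
= 10^(7.6 - 6.6)
= 10.0

10.0


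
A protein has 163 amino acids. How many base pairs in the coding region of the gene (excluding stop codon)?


Each amino acid = 1 codon = 3 bp
bp = 163 * 3 = 489 bp

489 bp


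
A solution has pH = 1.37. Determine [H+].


[H+] = 10^(-pH)
[H+] = 10^(-1.37)
[H+] = 0.0427 M

0.0427 M


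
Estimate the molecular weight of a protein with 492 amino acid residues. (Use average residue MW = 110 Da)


MW = n_residues * 110 Da
MW = 492 * 110
MW = 54120 Da

54120 Da


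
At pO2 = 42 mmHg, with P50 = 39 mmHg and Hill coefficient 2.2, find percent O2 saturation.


Y = pO2^n / (P50^n + pO2^n)
Y = 42^2.2 / (39^2.2 + 42^2.2)
Y = 54.07%

54.07%


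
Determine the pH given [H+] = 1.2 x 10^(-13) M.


pH = -log10([H+])
pH = -log10(1.2 x 10^(-13))
pH = 12.9208

12.9208


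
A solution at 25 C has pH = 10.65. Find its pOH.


pOH = 14 - pH
pOH = 14 - 10.65
pOH = 3.35

3.35


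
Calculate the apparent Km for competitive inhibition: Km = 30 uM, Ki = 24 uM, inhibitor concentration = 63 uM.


Km_app = Km * (1 + [I]/Ki)
Km_app = 30 * (1 + 63/24)
Km_app = 108.75 uM

108.75 uM


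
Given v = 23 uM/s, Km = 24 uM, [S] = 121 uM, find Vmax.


Vmax = v * (Km + [S]) / [S]
Vmax = 23 * (24 + 121) / 121
Vmax = 27.562 uM/s

27.562 uM/s


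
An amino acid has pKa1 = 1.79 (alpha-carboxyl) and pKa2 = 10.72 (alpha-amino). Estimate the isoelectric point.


pI = (pKa1 + pKa2) / 2
pI = (1.79 + 10.72) / 2
pI = 6.255

6.255


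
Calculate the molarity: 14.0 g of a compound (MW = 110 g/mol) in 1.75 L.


C = (mass / MW) / volume
C = (14.0 / 110) / 1.75
C = 0.0727 M

0.0727 M


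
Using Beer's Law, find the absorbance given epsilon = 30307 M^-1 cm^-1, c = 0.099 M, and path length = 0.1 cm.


A = epsilon * c * l
A = 30307 * 0.099 * 0.1
A = 300.0393

300.0393


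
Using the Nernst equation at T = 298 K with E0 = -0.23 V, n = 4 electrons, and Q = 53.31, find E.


E = E0 - (RT/nF) * ln(Q)
E = -0.23 - (8.314 * 298 / (4 * 96485)) * ln(53.31)
E = -0.2555 V

-0.2555 V


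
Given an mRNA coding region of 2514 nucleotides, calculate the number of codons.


codons = nucleotides / 3
codons = 2514 / 3 = 838

838


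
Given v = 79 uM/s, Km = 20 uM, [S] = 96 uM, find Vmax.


Vmax = v * (Km + [S]) / [S]
Vmax = 79 * (20 + 96) / 96
Vmax = 95.4583 uM/s

95.4583 uM/s


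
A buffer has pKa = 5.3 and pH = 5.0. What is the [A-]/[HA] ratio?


[A-]/[HA] = 10^(pH - pKa)
= 10^(5.0 - 5.3)
= 0.5012

0.5012


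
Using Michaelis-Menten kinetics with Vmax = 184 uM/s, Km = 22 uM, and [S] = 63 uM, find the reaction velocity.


v = Vmax * [S] / (Km + [S])
v = 184 * 63 / (22 + 63)
v = 136.3765 uM/s

136.3765 uM/s


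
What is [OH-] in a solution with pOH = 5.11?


[OH-] = 10^(-pOH)
[OH-] = 10^(-5.11)
[OH-] = 7.762e-06 M

7.762e-06 M


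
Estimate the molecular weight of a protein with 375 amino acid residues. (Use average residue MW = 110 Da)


MW = n_residues * 110 Da
MW = 375 * 110
MW = 41250 Da

41250 Da


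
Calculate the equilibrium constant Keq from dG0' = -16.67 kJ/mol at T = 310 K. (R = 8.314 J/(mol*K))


Keq = exp(-dG0 * 1000 / (R * T))
Keq = exp(-(-16.67) * 1000 / (8.314 * 310))
Keq = 644.1353

644.1353


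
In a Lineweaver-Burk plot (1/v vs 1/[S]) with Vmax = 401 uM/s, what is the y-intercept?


y-intercept = 1/Vmax
= 1/401
= 0.0025 s/uM

0.0025 s/uM


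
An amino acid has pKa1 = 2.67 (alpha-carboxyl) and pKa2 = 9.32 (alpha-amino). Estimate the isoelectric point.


pI = (pKa1 + pKa2) / 2
pI = (2.67 + 9.32) / 2
pI = 5.995

5.995


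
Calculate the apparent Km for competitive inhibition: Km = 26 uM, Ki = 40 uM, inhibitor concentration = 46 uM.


Km_app = Km * (1 + [I]/Ki)
Km_app = 26 * (1 + 46/40)
Km_app = 55.9 uM

55.9 uM


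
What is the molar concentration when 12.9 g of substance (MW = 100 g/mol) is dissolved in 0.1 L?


C = (mass / MW) / volume
C = (12.9 / 100) / 0.1
C = 1.29 M

1.29 M


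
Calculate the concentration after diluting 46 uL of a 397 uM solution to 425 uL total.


C2 = C1 * V1 / V2
C2 = 397 * 46 / 425
C2 = 42.9694 uM

42.9694 uM


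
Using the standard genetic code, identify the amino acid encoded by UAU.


Standard genetic code lookup.
Codon UAU -> Tyr

Tyr


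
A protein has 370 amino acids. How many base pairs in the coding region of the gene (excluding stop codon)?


Each amino acid = 1 codon = 3 bp
bp = 370 * 3 = 1110 bp

1110 bp


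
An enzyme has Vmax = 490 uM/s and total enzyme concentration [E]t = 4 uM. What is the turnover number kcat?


kcat = Vmax / [E]t
kcat = 490 / 4
kcat = 122.5 s^-1

122.5 s^-1


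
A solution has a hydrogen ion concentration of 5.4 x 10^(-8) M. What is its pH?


pH = -log10([H+])
pH = -log10(5.4 x 10^(-8))
pH = 7.2676

7.2676


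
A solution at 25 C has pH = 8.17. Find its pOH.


pOH = 14 - pH
pOH = 14 - 8.17
pOH = 5.83

5.83


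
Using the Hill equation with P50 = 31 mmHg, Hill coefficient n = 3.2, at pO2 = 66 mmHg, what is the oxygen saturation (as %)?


Y = pO2^n / (P50^n + pO2^n)
Y = 66^3.2 / (31^3.2 + 66^3.2)
Y = 91.82%

91.82%


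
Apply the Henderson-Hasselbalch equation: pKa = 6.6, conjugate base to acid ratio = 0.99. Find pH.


pH = pKa + log10([A-]/[HA])
pH = 6.6 + log10(0.99)
pH = 6.5956

6.5956


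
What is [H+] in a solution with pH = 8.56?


[H+] = 10^(-pH)
[H+] = 10^(-8.56)
[H+] = 2.754e-09 M

2.754e-09 M


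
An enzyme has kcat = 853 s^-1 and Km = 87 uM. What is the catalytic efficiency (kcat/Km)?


Catalytic efficiency = kcat / Km
= 853 / 87
= 9.8046 uM^-1*s^-1

9.8046 uM^-1*s^-1


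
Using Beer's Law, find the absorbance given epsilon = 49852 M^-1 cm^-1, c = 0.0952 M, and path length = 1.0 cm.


A = epsilon * c * l
A = 49852 * 0.0952 * 1.0
A = 4745.9104

4745.9104


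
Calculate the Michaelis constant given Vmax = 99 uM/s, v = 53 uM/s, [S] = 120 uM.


Km = [S] * (Vmax - v) / v
Km = 120 * (99 - 53) / 53
Km = 104.1509 uM

104.1509 uM


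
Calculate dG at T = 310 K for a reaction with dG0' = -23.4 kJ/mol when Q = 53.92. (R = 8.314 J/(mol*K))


dG = dG0' + RT * ln(Q) / 1000
dG = -23.4 + 8.314 * 310 * ln(53.92) / 1000
dG = -13.1229 kJ/mol

-13.1229 kJ/mol


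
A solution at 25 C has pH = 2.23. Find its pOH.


pOH = 14 - pH
pOH = 14 - 2.23
pOH = 11.77

11.77


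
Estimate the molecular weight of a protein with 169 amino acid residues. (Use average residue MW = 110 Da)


MW = n_residues * 110 Da
MW = 169 * 110
MW = 18590 Da

18590 Da


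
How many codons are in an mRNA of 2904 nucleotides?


codons = nucleotides / 3
codons = 2904 / 3 = 968

968


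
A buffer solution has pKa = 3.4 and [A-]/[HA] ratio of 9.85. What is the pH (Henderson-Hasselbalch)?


pH = pKa + log10([A-]/[HA])
pH = 3.4 + log10(9.85)
pH = 4.3934

4.3934


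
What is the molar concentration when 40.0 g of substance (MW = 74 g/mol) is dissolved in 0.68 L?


C = (mass / MW) / volume
C = (40.0 / 74) / 0.68
C = 0.7949 M

0.7949 M


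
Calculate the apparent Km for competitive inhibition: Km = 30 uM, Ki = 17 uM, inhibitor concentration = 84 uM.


Km_app = Km * (1 + [I]/Ki)
Km_app = 30 * (1 + 84/17)
Km_app = 178.2353 uM

178.2353 uM


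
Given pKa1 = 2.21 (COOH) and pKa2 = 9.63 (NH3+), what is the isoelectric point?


pI = (pKa1 + pKa2) / 2
pI = (2.21 + 9.63) / 2
pI = 5.92

5.92


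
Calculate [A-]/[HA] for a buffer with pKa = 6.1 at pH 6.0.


[A-]/[HA] = 10^(pH - pKa)
= 10^(6.0 - 6.1)
= 0.7943

0.7943


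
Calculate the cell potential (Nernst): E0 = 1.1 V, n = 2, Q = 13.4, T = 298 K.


E = E0 - (RT/nF) * ln(Q)
E = 1.1 - (8.314 * 298 / (2 * 96485)) * ln(13.4)
E = 1.0667 V

1.0667 V


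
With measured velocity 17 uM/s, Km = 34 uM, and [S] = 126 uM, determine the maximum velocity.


Vmax = v * (Km + [S]) / [S]
Vmax = 17 * (34 + 126) / 126
Vmax = 21.5873 uM/s

21.5873 uM/s


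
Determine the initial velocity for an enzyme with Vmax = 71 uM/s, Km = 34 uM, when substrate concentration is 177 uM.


v = Vmax * [S] / (Km + [S])
v = 71 * 177 / (34 + 177)
v = 59.5592 uM/s

59.5592 uM/s


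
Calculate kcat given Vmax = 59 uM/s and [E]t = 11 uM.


kcat = Vmax / [E]t
kcat = 59 / 11
kcat = 5.3636 s^-1

5.3636 s^-1


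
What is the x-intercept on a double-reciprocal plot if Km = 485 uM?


x-intercept = -1/Km
= -1/485
= -0.0021 1/uM

-0.0021 1/uM


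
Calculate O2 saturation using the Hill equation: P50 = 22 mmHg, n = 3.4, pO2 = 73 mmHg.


Y = pO2^n / (P50^n + pO2^n)
Y = 73^3.4 / (22^3.4 + 73^3.4)
Y = 98.33%

98.33%


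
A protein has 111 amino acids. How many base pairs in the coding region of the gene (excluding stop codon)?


Each amino acid = 1 codon = 3 bp
bp = 111 * 3 = 333 bp

333 bp


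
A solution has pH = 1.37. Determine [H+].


[H+] = 10^(-pH)
[H+] = 10^(-1.37)
[H+] = 0.0427 M

0.0427 M


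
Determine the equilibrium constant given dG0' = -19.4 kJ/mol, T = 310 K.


Keq = exp(-dG0 * 1000 / (R * T))
Keq = exp(-(-19.4) * 1000 / (8.314 * 310))
Keq = 1857.7853

1857.7853


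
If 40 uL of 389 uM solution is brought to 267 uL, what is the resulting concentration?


C2 = C1 * V1 / V2
C2 = 389 * 40 / 267
C2 = 58.2772 uM

58.2772 uM


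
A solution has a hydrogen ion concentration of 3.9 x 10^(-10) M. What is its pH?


pH = -log10([H+])
pH = -log10(3.9 x 10^(-10))
pH = 9.4089

9.4089


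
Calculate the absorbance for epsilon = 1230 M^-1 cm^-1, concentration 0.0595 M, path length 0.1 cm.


A = epsilon * c * l
A = 1230 * 0.0595 * 0.1
A = 7.3185

7.3185


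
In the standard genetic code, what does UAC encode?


Standard genetic code lookup.
Codon UAC -> Tyr

Tyr


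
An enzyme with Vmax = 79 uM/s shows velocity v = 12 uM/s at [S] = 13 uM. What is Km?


Km = [S] * (Vmax - v) / v
Km = 13 * (79 - 12) / 12
Km = 72.5833 uM

72.5833 uM


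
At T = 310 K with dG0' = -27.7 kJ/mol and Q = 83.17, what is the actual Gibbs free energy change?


dG = dG0' + RT * ln(Q) / 1000
dG = -27.7 + 8.314 * 310 * ln(83.17) / 1000
dG = -16.3059 kJ/mol

-16.3059 kJ/mol


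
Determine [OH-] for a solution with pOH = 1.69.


[OH-] = 10^(-pOH)
[OH-] = 10^(-1.69)
[OH-] = 0.0204 M

0.0204 M


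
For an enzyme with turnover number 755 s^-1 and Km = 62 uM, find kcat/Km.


Catalytic efficiency = kcat / Km
= 755 / 62
= 12.1774 uM^-1*s^-1

12.1774 uM^-1*s^-1


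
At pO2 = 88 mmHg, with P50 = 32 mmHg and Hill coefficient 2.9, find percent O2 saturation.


Y = pO2^n / (P50^n + pO2^n)
Y = 88^2.9 / (32^2.9 + 88^2.9)
Y = 94.95%

94.95%


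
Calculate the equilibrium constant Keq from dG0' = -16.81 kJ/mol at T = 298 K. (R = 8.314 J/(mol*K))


Keq = exp(-dG0 * 1000 / (R * T))
Keq = exp(-(-16.81) * 1000 / (8.314 * 298))
Keq = 884.3637

884.3637


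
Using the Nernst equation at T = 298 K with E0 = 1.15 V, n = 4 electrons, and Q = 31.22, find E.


E = E0 - (RT/nF) * ln(Q)
E = 1.15 - (8.314 * 298 / (4 * 96485)) * ln(31.22)
E = 1.1279 V

1.1279 V


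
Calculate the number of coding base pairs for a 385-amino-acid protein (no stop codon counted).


Each amino acid = 1 codon = 3 bp
bp = 385 * 3 = 1155 bp

1155 bp


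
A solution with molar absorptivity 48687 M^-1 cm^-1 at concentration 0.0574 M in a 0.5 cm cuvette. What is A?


A = epsilon * c * l
A = 48687 * 0.0574 * 0.5
A = 1397.3169

1397.3169


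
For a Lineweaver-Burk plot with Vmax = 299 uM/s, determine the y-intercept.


y-intercept = 1/Vmax
= 1/299
= 0.0033 s/uM

0.0033 s/uM


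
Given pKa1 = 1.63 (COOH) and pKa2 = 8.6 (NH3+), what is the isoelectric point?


pI = (pKa1 + pKa2) / 2
pI = (1.63 + 8.6) / 2
pI = 5.115

5.115


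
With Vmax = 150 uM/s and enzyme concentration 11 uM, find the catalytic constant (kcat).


kcat = Vmax / [E]t
kcat = 150 / 11
kcat = 13.6364 s^-1

13.6364 s^-1


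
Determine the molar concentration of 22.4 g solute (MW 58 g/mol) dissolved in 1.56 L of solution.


C = (mass / MW) / volume
C = (22.4 / 58) / 1.56
C = 0.2476 M

0.2476 M


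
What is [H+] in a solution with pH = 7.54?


[H+] = 10^(-pH)
[H+] = 10^(-7.54)
[H+] = 2.884e-08 M

2.884e-08 M


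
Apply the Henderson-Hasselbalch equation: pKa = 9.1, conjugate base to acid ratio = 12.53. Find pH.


pH = pKa + log10([A-]/[HA])
pH = 9.1 + log10(12.53)
pH = 10.198

10.198


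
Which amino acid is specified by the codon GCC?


Standard genetic code lookup.
Codon GCC -> Ala

Ala


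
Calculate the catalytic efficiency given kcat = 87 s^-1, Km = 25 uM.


Catalytic efficiency = kcat / Km
= 87 / 25
= 3.48 uM^-1*s^-1

3.48 uM^-1*s^-1


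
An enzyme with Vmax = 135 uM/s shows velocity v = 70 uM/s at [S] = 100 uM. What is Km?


Km = [S] * (Vmax - v) / v
Km = 100 * (135 - 70) / 70
Km = 92.8571 uM

92.8571 uM


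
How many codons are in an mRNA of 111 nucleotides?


codons = nucleotides / 3
codons = 111 / 3 = 37

37


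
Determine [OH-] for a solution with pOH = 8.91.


[OH-] = 10^(-pOH)
[OH-] = 10^(-8.91)
[OH-] = 1.230e-09 M

1.230e-09 M


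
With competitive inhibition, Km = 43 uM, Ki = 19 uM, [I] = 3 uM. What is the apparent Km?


Km_app = Km * (1 + [I]/Ki)
Km_app = 43 * (1 + 3/19)
Km_app = 49.7895 uM

49.7895 uM


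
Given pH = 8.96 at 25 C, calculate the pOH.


pOH = 14 - pH
pOH = 14 - 8.96
pOH = 5.04

5.04


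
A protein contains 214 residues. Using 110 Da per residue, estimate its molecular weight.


MW = n_residues * 110 Da
MW = 214 * 110
MW = 23540 Da

23540 Da


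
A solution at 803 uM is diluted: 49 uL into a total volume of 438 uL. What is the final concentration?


C2 = C1 * V1 / V2
C2 = 803 * 49 / 438
C2 = 89.8333 uM

89.8333 uM


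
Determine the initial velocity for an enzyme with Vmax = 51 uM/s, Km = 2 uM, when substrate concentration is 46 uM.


v = Vmax * [S] / (Km + [S])
v = 51 * 46 / (2 + 46)
v = 48.875 uM/s

48.875 uM/s


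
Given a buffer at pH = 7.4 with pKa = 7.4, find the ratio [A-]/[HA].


[A-]/[HA] = 10^(pH - pKa)
= 10^(7.4 - 7.4)
= 1.0

1.0


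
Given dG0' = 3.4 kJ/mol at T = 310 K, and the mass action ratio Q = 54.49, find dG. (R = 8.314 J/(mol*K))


dG = dG0' + RT * ln(Q) / 1000
dG = 3.4 + 8.314 * 310 * ln(54.49) / 1000
dG = 13.7042 kJ/mol

13.7042 kJ/mol


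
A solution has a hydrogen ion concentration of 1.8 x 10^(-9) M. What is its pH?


pH = -log10([H+])
pH = -log10(1.8 x 10^(-9))
pH = 8.7447

8.7447


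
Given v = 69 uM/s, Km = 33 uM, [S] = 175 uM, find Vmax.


Vmax = v * (Km + [S]) / [S]
Vmax = 69 * (33 + 175) / 175
Vmax = 82.0114 uM/s

82.0114 uM/s


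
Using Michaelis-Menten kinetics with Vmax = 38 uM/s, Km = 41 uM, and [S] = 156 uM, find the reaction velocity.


v = Vmax * [S] / (Km + [S])
v = 38 * 156 / (41 + 156)
v = 30.0914 uM/s

30.0914 uM/s


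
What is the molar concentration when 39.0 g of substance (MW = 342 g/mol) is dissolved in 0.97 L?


C = (mass / MW) / volume
C = (39.0 / 342) / 0.97
C = 0.1176 M

0.1176 M


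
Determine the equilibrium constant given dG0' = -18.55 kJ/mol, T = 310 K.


Keq = exp(-dG0 * 1000 / (R * T))
Keq = exp(-(-18.55) * 1000 / (8.314 * 310))
Keq = 1335.8766

1335.8766


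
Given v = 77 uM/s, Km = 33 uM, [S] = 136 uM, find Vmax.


Vmax = v * (Km + [S]) / [S]
Vmax = 77 * (33 + 136) / 136
Vmax = 95.6838 uM/s

95.6838 uM/s


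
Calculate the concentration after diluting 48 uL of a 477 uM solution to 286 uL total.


C2 = C1 * V1 / V2
C2 = 477 * 48 / 286
C2 = 80.0559 uM

80.0559 uM


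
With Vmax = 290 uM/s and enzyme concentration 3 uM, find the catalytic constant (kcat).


kcat = Vmax / [E]t
kcat = 290 / 3
kcat = 96.6667 s^-1

96.6667 s^-1


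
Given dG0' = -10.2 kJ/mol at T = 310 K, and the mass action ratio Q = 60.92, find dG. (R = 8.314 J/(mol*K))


dG = dG0' + RT * ln(Q) / 1000
dG = -10.2 + 8.314 * 310 * ln(60.92) / 1000
dG = 0.3917 kJ/mol

0.3917 kJ/mol


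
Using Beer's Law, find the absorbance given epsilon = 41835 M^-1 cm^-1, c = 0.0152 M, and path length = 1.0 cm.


A = epsilon * c * l
A = 41835 * 0.0152 * 1.0
A = 635.892

635.892


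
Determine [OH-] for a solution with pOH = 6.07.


[OH-] = 10^(-pOH)
[OH-] = 10^(-6.07)
[OH-] = 8.511e-07 M

8.511e-07 M


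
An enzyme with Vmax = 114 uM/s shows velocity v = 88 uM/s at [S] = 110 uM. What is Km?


Km = [S] * (Vmax - v) / v
Km = 110 * (114 - 88) / 88
Km = 32.5 uM

32.5 uM


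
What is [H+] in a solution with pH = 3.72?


[H+] = 10^(-pH)
[H+] = 10^(-3.72)
[H+] = 1.905e-04 M

1.905e-04 M


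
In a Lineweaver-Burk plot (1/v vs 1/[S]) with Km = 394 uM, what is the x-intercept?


x-intercept = -1/Km
= -1/394
= -0.0025 1/uM

-0.0025 1/uM


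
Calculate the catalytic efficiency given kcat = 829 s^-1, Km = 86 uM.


Catalytic efficiency = kcat / Km
= 829 / 86
= 9.6395 uM^-1*s^-1

9.6395 uM^-1*s^-1


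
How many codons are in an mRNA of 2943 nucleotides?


codons = nucleotides / 3
codons = 2943 / 3 = 981

981


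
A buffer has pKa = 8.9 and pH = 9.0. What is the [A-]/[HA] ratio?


[A-]/[HA] = 10^(pH - pKa)
= 10^(9.0 - 8.9)
= 1.2589

1.2589


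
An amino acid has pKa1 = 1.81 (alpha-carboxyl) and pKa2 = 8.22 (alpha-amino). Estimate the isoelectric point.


pI = (pKa1 + pKa2) / 2
pI = (1.81 + 8.22) / 2
pI = 5.015

5.015


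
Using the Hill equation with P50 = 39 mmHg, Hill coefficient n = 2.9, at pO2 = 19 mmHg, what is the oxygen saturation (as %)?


Y = pO2^n / (P50^n + pO2^n)
Y = 19^2.9 / (39^2.9 + 19^2.9)
Y = 11.05%

11.05%


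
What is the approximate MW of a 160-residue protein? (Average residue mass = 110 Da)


MW = n_residues * 110 Da
MW = 160 * 110
MW = 17600 Da

17600 Da


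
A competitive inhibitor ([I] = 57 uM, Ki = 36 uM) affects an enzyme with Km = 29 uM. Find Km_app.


Km_app = Km * (1 + [I]/Ki)
Km_app = 29 * (1 + 57/36)
Km_app = 74.9167 uM

74.9167 uM


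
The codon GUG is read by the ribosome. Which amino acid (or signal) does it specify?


Standard genetic code lookup.
Codon GUG -> Val

Val


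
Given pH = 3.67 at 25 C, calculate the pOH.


pOH = 14 - pH
pOH = 14 - 3.67
pOH = 10.33

10.33


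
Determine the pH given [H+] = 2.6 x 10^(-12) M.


pH = -log10([H+])
pH = -log10(2.6 x 10^(-12))
pH = 11.585

11.585


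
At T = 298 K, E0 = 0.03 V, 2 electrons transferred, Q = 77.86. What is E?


E = E0 - (RT/nF) * ln(Q)
E = 0.03 - (8.314 * 298 / (2 * 96485)) * ln(77.86)
E = -0.0259 V

-0.0259 V


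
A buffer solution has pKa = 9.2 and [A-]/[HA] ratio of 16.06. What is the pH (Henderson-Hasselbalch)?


pH = pKa + log10([A-]/[HA])
pH = 9.2 + log10(16.06)
pH = 10.4057

10.4057


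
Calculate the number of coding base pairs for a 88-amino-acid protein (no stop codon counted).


Each amino acid = 1 codon = 3 bp
bp = 88 * 3 = 264 bp

264 bp


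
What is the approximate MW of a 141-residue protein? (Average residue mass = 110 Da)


MW = n_residues * 110 Da
MW = 141 * 110
MW = 15510 Da

15510 Da


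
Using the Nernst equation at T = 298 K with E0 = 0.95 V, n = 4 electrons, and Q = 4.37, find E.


E = E0 - (RT/nF) * ln(Q)
E = 0.95 - (8.314 * 298 / (4 * 96485)) * ln(4.37)
E = 0.9405 V

0.9405 V


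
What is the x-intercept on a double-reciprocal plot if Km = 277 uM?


x-intercept = -1/Km
= -1/277
= -0.0036 1/uM

-0.0036 1/uM


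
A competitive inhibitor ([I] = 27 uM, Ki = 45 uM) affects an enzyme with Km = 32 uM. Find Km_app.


Km_app = Km * (1 + [I]/Ki)
Km_app = 32 * (1 + 27/45)
Km_app = 51.2 uM

51.2 uM


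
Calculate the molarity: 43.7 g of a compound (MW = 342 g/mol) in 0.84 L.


C = (mass / MW) / volume
C = (43.7 / 342) / 0.84
C = 0.1521 M

0.1521 M


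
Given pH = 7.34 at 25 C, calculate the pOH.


pOH = 14 - pH
pOH = 14 - 7.34
pOH = 6.66

6.66


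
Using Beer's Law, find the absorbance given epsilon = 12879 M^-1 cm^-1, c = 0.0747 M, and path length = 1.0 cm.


A = epsilon * c * l
A = 12879 * 0.0747 * 1.0
A = 962.0613

962.0613


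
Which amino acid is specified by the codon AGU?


Standard genetic code lookup.
Codon AGU -> Ser

Ser


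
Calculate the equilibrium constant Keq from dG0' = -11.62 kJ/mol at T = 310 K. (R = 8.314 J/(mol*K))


Keq = exp(-dG0 * 1000 / (R * T))
Keq = exp(-(-11.62) * 1000 / (8.314 * 310))
Keq = 90.7877

90.7877


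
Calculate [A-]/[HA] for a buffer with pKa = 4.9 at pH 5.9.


[A-]/[HA] = 10^(pH - pKa)
= 10^(5.9 - 4.9)
= 10.0

10.0


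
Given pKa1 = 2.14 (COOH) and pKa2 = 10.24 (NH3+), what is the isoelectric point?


pI = (pKa1 + pKa2) / 2
pI = (2.14 + 10.24) / 2
pI = 6.19

6.19


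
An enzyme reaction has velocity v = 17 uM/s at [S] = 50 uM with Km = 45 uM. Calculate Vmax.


Vmax = v * (Km + [S]) / [S]
Vmax = 17 * (45 + 50) / 50
Vmax = 32.3 uM/s

32.3 uM/s


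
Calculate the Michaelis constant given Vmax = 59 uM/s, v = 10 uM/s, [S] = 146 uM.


Km = [S] * (Vmax - v) / v
Km = 146 * (59 - 10) / 10
Km = 715.4 uM

715.4 uM


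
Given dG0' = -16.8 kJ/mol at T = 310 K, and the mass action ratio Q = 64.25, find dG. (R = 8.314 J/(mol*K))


dG = dG0' + RT * ln(Q) / 1000
dG = -16.8 + 8.314 * 310 * ln(64.25) / 1000
dG = -6.0711 kJ/mol

-6.0711 kJ/mol


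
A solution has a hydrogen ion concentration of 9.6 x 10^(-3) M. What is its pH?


pH = -log10([H+])
pH = -log10(9.6 x 10^(-3))
pH = 2.0177

2.0177


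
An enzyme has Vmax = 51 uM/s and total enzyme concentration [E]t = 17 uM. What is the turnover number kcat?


kcat = Vmax / [E]t
kcat = 51 / 17
kcat = 3.0 s^-1

3.0 s^-1


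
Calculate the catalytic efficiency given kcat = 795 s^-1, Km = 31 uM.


Catalytic efficiency = kcat / Km
= 795 / 31
= 25.6452 uM^-1*s^-1

25.6452 uM^-1*s^-1


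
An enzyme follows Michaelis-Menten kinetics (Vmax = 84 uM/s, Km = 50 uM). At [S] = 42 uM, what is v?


v = Vmax * [S] / (Km + [S])
v = 84 * 42 / (50 + 42)
v = 38.3478 uM/s

38.3478 uM/s


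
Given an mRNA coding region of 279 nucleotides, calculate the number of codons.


codons = nucleotides / 3
codons = 279 / 3 = 93

93


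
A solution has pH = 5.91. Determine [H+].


[H+] = 10^(-pH)
[H+] = 10^(-5.91)
[H+] = 1.230e-06 M

1.230e-06 M


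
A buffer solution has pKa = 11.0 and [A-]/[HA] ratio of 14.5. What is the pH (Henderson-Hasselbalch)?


pH = pKa + log10([A-]/[HA])
pH = 11.0 + log10(14.5)
pH = 12.1614

12.1614


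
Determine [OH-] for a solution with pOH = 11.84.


[OH-] = 10^(-pOH)
[OH-] = 10^(-11.84)
[OH-] = 1.445e-12 M

1.445e-12 M


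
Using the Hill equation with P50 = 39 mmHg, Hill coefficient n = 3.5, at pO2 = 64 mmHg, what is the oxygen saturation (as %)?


Y = pO2^n / (P50^n + pO2^n)
Y = 64^3.5 / (39^3.5 + 64^3.5)
Y = 84.99%

84.99%


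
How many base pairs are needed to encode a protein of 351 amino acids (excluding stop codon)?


Each amino acid = 1 codon = 3 bp
bp = 351 * 3 = 1053 bp

1053 bp


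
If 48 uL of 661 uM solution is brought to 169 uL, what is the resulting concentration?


C2 = C1 * V1 / V2
C2 = 661 * 48 / 169
C2 = 187.7396 uM

187.7396 uM


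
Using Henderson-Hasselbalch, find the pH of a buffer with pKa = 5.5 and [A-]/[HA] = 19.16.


pH = pKa + log10([A-]/[HA])
pH = 5.5 + log10(19.16)
pH = 6.7824

6.7824


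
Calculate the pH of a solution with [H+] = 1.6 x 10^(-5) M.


pH = -log10([H+])
pH = -log10(1.6 x 10^(-5))
pH = 4.7959

4.7959


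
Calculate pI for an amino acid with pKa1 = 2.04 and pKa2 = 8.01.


pI = (pKa1 + pKa2) / 2
pI = (2.04 + 8.01) / 2
pI = 5.025

5.025


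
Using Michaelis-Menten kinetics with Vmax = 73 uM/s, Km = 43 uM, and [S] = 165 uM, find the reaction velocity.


v = Vmax * [S] / (Km + [S])
v = 73 * 165 / (43 + 165)
v = 57.9087 uM/s

57.9087 uM/s


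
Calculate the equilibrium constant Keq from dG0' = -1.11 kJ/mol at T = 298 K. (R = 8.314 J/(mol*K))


Keq = exp(-dG0 * 1000 / (R * T))
Keq = exp(-(-1.11) * 1000 / (8.314 * 298))
Keq = 1.5652

1.5652


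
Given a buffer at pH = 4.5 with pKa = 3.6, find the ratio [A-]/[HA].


[A-]/[HA] = 10^(pH - pKa)
= 10^(4.5 - 3.6)
= 7.9433

7.9433


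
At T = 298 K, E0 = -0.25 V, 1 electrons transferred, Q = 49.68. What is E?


E = E0 - (RT/nF) * ln(Q)
E = -0.25 - (8.314 * 298 / (1 * 96485)) * ln(49.68)
E = -0.3503 V

-0.3503 V


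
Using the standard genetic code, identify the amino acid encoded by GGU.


Standard genetic code lookup.
Codon GGU -> Gly

Gly


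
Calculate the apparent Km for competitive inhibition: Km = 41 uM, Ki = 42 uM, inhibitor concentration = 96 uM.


Km_app = Km * (1 + [I]/Ki)
Km_app = 41 * (1 + 96/42)
Km_app = 134.7143 uM

134.7143 uM


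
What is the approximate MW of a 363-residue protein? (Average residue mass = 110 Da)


MW = n_residues * 110 Da
MW = 363 * 110
MW = 39930 Da

39930 Da


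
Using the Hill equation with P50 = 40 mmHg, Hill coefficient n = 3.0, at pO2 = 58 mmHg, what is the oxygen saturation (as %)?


Y = pO2^n / (P50^n + pO2^n)
Y = 58^3.0 / (40^3.0 + 58^3.0)
Y = 75.3%

75.3%


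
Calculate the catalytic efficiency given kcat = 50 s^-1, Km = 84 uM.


Catalytic efficiency = kcat / Km
= 50 / 84
= 0.5952 uM^-1*s^-1

0.5952 uM^-1*s^-1


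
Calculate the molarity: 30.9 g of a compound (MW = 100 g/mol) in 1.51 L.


C = (mass / MW) / volume
C = (30.9 / 100) / 1.51
C = 0.2046 M

0.2046 M


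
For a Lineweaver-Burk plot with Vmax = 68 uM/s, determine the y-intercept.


y-intercept = 1/Vmax
= 1/68
= 0.0147 s/uM

0.0147 s/uM


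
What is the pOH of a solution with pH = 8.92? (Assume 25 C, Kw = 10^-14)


pOH = 14 - pH
pOH = 14 - 8.92
pOH = 5.08

5.08


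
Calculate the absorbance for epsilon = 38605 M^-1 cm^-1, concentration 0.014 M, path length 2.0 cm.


A = epsilon * c * l
A = 38605 * 0.014 * 2.0
A = 1080.94

1080.94


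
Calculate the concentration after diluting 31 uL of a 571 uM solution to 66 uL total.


C2 = C1 * V1 / V2
C2 = 571 * 31 / 66
C2 = 268.197 uM

268.197 uM


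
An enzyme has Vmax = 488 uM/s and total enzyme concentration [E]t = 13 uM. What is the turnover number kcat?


kcat = Vmax / [E]t
kcat = 488 / 13
kcat = 37.5385 s^-1

37.5385 s^-1


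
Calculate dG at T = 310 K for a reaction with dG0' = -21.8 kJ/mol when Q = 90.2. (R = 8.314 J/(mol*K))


dG = dG0' + RT * ln(Q) / 1000
dG = -21.8 + 8.314 * 310 * ln(90.2) / 1000
dG = -10.1967 kJ/mol

-10.1967 kJ/mol
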